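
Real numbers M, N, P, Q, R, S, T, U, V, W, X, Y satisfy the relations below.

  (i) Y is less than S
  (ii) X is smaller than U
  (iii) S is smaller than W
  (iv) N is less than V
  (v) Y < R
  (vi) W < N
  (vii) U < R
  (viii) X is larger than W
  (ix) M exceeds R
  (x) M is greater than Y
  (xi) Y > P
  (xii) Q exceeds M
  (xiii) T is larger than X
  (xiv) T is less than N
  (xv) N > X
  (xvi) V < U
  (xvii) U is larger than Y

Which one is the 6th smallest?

Chaining the given pairs: P < Y < S < W < X < T < N < V < U < R < M < Q.
The 6th smallest is T.

T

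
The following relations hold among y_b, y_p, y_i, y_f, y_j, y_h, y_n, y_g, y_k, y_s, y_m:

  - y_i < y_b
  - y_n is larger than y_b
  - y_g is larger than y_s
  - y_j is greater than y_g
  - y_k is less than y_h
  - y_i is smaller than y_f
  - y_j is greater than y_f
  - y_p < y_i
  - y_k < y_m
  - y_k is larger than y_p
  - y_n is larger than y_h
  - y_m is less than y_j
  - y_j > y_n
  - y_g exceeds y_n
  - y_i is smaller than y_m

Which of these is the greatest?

Chaining downward from y_j: directly below it, y_f, y_m, y_n, y_g; then y_s, y_k, y_i, y_h, y_b; then y_p.
That covers every other element, and nothing is given above y_j, so y_j is the greatest.

y_j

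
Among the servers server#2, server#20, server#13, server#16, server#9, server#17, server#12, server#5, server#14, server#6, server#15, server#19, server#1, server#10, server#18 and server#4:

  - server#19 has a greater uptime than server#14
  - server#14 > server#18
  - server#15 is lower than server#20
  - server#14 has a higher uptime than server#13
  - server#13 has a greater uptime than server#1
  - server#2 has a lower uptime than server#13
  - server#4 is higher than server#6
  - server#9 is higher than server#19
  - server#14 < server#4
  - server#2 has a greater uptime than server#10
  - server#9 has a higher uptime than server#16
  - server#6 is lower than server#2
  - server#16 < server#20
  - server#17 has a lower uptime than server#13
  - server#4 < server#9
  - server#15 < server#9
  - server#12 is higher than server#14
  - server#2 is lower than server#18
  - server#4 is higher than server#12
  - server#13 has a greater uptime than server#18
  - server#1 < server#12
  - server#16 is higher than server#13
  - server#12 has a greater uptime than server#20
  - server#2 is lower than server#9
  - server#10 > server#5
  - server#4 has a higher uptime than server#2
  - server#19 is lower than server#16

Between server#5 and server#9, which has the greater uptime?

Link the given pairs in sequence: server#5 < server#10; server#10 < server#2; server#2 < server#18; server#18 < server#13; server#13 < server#14; server#14 < server#19; server#19 < server#16; server#16 < server#20; server#20 < server#12; server#12 < server#4; server#4 < server#9.
Chaining these gives server#5 < server#10 < server#2 < server#18 < server#13 < server#14 < server#19 < server#16 < server#20 < server#12 < server#4 < server#9.
So server#5 < server#9; server#9 is the higher of the two.

server#9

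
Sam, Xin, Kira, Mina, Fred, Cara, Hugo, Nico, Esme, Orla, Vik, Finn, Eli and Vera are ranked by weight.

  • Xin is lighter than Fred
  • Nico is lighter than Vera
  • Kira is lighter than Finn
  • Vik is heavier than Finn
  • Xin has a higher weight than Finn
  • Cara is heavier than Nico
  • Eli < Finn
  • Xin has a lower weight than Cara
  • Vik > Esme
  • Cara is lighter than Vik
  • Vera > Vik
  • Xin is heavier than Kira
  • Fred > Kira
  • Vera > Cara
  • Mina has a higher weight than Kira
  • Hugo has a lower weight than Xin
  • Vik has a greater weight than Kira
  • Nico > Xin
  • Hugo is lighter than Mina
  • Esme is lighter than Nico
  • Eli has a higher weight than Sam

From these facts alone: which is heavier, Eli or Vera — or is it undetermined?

The relevant relations are Eli < Finn; Finn < Xin; Xin < Nico; Nico < Cara; Cara < Vik; Vik < Vera.
Chaining these gives Eli < Finn < Xin < Nico < Cara < Vik < Vera.
So Vera is heavier.

Vera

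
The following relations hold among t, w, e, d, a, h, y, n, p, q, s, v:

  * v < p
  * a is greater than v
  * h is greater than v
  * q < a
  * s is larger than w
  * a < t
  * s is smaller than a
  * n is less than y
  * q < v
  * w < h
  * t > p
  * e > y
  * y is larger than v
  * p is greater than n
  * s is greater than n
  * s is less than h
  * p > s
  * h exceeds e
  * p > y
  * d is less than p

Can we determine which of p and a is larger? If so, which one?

Following every chain through p: above p we get t; below p we get n, q, w, v, y, s, d.
a is not reached, and no chain runs the other way from a to p.
So the given relations leave the order of p and a undetermined.

undetermined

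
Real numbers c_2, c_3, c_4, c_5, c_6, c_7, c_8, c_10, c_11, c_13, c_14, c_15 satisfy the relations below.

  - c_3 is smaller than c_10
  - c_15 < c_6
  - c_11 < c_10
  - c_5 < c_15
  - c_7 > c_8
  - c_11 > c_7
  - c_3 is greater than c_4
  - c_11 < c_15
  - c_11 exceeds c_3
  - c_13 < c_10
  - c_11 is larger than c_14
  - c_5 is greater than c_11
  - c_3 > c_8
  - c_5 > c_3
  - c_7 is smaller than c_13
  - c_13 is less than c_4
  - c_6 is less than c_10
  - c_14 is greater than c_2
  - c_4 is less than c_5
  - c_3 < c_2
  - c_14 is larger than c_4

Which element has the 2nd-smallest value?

Piecing the relations together gives one ordering: c_8 < c_7 < c_13 < c_4 < c_3 < c_2 < c_14 < c_11 < c_5 < c_15 < c_6 < c_10.
The 2nd smallest is c_7.

c_7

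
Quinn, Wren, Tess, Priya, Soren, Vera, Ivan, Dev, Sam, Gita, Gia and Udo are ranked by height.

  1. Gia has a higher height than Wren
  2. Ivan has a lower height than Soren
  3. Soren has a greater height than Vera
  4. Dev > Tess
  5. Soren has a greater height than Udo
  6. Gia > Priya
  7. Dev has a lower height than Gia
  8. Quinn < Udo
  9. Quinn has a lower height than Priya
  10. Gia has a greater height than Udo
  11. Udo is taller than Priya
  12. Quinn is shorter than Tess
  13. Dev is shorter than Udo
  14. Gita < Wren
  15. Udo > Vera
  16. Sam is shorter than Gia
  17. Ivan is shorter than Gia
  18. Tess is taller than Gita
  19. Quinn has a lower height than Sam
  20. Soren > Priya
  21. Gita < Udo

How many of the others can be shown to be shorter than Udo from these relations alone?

From Udo the given relations immediately reach Quinn, Vera, Priya, Gita, Dev.
From those, Tess — 6 in total.
No other element is forced below Udo by the given relations, so the count is 6.

6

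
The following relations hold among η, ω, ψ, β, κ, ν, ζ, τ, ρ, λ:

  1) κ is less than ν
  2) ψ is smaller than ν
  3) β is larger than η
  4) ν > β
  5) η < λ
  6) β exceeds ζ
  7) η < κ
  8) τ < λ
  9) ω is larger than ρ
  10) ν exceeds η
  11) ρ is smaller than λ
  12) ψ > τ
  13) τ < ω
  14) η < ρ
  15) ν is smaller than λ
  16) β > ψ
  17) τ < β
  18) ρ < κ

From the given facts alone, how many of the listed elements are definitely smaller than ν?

7

From ν the given relations immediately reach η, κ, ψ, β.
From those, τ, ρ, ζ — 7 in total.
No other element is forced below ν by the given relations, so the count is 7.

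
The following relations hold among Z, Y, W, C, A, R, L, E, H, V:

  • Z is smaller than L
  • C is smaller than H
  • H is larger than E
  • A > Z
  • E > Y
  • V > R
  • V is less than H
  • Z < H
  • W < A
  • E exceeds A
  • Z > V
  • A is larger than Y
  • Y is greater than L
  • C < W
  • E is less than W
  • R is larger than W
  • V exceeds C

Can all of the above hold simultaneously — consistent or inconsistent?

inconsistent

We have E < W stated directly, yet also W < R < V < Z < L < Y < A < E by chaining the others — so W < E. Contradiction.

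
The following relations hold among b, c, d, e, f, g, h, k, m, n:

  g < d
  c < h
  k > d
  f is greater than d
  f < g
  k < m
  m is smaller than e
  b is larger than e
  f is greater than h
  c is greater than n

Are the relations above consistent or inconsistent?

inconsistent

We have d < f stated directly, yet also f < g < d by chaining the others — so f < d. Contradiction.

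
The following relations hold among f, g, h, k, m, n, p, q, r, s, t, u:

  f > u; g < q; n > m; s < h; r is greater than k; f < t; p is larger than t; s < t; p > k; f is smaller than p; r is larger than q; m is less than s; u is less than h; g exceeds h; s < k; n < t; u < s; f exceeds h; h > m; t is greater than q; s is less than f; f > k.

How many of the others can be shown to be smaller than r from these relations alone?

7

From r the given relations immediately reach k, q.
From those, s, g — 4 in total.
From those, m, u, h — 7 in total.
Nothing else is reachable below r; 7 in all.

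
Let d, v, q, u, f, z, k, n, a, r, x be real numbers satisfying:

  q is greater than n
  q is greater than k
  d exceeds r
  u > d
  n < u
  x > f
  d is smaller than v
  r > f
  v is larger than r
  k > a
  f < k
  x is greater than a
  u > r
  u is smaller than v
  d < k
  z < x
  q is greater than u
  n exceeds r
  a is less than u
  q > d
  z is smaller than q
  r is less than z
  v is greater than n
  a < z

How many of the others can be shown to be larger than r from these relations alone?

Directly above r: d, n, u, z, v.
One step further: k, q, x (8 so far).
Nothing else is reachable above r; 8 in all.

8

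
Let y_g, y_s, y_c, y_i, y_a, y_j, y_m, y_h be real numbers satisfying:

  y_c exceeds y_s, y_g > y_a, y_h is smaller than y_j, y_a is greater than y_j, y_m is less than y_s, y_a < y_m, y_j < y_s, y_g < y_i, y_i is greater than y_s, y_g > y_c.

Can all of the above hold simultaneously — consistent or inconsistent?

The single ordering y_h < y_j < y_a < y_m < y_s < y_c < y_g < y_i satisfies every listed relation, so no contradiction arises.

consistent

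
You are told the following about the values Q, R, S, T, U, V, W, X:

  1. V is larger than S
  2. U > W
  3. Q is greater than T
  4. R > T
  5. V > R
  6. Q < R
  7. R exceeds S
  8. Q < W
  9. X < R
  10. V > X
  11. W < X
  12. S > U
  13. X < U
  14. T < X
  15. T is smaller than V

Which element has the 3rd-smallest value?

Piecing the relations together gives one ordering: T < Q < W < X < U < S < R < V.
Counting 3 from the smallest end gives W.

W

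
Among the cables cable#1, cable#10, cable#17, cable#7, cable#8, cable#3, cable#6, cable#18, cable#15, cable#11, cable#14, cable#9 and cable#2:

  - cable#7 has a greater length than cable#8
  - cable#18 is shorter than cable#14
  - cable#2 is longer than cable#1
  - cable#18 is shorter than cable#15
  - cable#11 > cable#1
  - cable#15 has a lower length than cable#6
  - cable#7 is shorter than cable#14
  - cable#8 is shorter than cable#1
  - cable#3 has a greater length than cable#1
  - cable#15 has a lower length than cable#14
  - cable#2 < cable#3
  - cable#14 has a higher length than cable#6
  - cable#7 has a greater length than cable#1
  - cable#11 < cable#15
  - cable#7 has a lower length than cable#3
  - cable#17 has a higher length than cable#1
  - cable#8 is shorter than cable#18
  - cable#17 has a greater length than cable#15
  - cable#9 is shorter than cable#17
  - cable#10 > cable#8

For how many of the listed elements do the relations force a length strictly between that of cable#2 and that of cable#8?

The relations place cable#8 below cable#2. An element lies strictly between them when it is forced above cable#8 and also forced below cable#2.
Above cable#8: {cable#18, cable#1, cable#7, cable#11, cable#15, cable#6, cable#3, cable#10, cable#14, cable#17}. Below cable#2: {cable#1}.
Intersection: {cable#1} — 1.

1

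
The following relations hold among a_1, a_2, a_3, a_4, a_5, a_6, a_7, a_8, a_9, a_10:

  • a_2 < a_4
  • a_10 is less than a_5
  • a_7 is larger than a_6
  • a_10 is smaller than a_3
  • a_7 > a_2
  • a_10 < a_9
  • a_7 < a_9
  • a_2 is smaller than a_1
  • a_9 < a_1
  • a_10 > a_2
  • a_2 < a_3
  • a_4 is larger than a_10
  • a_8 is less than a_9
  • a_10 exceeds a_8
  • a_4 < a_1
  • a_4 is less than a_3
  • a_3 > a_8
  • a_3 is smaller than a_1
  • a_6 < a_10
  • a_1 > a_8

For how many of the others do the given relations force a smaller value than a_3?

The elements the relations force below a_3 are a_6, a_2, a_8, a_10, a_4 — no chain reaches any other.
That is 5.

5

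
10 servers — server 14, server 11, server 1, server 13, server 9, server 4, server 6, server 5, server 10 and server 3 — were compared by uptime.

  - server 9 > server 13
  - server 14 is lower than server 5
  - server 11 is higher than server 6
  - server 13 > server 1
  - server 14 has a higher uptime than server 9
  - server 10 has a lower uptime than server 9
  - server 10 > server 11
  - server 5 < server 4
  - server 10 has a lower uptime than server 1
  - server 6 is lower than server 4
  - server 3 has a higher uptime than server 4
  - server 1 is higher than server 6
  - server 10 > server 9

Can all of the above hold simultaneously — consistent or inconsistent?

inconsistent

We have server 9 < server 10 stated directly, yet also server 10 < server 1 < server 13 < server 9 by chaining the others — so server 10 < server 9. Contradiction.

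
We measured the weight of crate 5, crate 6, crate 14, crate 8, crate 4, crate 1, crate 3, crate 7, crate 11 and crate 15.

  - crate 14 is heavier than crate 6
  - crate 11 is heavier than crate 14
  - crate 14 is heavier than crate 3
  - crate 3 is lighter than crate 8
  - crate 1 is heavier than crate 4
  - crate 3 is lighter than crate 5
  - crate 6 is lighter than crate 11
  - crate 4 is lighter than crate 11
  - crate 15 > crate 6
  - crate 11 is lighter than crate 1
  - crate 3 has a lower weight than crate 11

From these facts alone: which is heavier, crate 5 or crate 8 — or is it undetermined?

undetermined

Following every chain through crate 5: below crate 5 we get crate 3.
crate 8 is not reached, and no chain runs the other way from crate 8 to crate 5.
So the given relations leave the order of crate 5 and crate 8 undetermined.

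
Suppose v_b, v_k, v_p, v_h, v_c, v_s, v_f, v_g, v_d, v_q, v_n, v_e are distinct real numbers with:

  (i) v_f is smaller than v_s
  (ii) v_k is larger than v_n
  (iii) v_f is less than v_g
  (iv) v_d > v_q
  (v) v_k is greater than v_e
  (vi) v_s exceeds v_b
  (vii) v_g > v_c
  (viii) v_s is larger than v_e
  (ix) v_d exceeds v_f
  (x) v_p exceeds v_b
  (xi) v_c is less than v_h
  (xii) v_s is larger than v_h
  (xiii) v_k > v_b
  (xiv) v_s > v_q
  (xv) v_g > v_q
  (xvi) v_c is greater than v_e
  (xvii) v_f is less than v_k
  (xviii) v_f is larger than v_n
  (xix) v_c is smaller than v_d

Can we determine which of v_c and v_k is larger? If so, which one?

Following every chain through v_c: above v_c we get v_h, v_g, v_s, v_d; below v_c we get v_e.
v_k is not reached, and no chain runs the other way from v_k to v_c.
So the given relations leave the order of v_c and v_k undetermined.

undetermined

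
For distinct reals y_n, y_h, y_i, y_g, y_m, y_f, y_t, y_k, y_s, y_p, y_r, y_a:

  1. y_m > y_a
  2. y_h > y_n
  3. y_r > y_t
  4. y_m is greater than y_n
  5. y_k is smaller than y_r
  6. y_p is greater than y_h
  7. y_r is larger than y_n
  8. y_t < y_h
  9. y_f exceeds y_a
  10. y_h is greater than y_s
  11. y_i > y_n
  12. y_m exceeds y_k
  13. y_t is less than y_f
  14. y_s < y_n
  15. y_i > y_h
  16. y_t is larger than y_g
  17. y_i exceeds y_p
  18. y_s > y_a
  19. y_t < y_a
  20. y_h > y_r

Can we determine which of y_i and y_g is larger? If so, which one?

Link the given pairs in sequence: y_g < y_t; y_t < y_a; y_a < y_s; y_s < y_n; y_n < y_r; y_r < y_h; y_h < y_p; y_p < y_i.
Chaining these gives y_g < y_t < y_a < y_s < y_n < y_r < y_h < y_p < y_i.
So y_i is larger.

y_i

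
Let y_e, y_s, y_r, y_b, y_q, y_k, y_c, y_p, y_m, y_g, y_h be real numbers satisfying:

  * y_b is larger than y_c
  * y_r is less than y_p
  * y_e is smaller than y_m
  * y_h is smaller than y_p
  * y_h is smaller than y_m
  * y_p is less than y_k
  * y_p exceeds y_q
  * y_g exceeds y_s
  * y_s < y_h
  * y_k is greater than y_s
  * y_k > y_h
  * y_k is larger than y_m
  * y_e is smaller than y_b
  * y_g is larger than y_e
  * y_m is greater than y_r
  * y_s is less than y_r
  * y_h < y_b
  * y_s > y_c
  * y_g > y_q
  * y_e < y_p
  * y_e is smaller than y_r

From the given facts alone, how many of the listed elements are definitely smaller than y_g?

4

Directly below y_g: y_s, y_e, y_q.
One step further: y_c (4 so far).
No other element is forced below y_g by the given relations, so the count is 4.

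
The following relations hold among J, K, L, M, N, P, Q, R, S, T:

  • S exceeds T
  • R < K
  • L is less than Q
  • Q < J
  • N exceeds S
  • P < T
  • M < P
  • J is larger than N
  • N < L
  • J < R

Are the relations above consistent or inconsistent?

Every relation is compatible with M < P < T < S < N < L < Q < J < R < K; the set is consistent.

consistent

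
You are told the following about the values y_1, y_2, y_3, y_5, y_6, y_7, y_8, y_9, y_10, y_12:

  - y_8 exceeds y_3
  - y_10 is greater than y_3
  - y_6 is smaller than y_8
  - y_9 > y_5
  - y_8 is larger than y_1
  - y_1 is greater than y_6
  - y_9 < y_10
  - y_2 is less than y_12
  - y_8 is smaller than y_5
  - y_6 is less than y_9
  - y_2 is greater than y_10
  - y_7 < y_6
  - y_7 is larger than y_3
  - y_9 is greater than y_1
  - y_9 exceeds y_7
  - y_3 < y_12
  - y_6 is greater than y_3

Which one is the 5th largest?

The consecutive relations fix a unique order: y_3 < y_7 < y_6 < y_1 < y_8 < y_5 < y_9 < y_10 < y_2 < y_12.
The 5th largest is y_5.

y_5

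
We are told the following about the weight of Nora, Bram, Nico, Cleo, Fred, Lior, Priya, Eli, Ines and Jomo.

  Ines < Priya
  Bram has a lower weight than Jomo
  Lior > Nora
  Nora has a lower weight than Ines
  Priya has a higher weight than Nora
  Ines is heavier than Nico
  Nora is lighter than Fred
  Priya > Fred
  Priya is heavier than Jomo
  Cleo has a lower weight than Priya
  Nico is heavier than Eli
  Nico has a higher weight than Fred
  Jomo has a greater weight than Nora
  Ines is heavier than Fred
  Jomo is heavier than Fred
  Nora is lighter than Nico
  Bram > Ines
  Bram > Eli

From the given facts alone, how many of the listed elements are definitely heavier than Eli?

The elements the relations force above Eli are Nico, Ines, Bram, Jomo, Priya — no chain reaches any other.
That is 5.

5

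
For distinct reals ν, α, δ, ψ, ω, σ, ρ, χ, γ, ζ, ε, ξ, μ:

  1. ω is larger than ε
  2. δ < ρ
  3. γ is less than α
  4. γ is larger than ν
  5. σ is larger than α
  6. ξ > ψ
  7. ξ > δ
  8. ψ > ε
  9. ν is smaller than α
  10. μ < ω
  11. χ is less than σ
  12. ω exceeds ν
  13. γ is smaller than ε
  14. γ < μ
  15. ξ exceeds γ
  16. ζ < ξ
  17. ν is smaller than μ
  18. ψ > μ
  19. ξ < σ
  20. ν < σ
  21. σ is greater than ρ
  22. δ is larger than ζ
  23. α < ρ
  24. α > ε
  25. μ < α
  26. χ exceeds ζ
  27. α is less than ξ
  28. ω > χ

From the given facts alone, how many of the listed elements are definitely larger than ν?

9

From ν the given relations immediately reach γ, μ, α, ω, σ.
From those, ε, ψ, ξ, ρ — 9 in total.
No other element is forced above ν by the given relations, so the count is 9.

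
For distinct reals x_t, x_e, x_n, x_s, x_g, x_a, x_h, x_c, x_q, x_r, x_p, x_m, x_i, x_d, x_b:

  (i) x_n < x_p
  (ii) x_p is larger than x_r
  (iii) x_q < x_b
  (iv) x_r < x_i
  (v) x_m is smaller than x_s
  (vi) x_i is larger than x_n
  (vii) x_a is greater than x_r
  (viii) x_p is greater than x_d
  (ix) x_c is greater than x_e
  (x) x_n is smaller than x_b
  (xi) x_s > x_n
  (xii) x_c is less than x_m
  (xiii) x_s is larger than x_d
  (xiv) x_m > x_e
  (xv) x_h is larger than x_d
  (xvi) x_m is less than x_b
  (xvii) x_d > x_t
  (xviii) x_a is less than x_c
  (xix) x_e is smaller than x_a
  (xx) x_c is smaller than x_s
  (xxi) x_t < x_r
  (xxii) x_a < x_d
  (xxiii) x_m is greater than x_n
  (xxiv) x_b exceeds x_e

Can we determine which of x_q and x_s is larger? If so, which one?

Following every chain through x_q: above x_q we get x_b.
x_s is not reached, and no chain runs the other way from x_s to x_q.
So the given relations leave the order of x_q and x_s undetermined.

undetermined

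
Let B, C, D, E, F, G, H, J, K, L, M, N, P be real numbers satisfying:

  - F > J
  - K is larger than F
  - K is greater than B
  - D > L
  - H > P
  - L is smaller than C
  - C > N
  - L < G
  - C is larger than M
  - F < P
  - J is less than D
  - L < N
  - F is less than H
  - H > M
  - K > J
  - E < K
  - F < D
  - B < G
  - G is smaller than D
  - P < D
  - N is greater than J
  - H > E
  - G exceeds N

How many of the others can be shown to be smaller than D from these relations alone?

7

From D the given relations immediately reach J, F, L, P, G.
From those, N, B — 7 in total.
No other element is forced below D by the given relations, so the count is 7.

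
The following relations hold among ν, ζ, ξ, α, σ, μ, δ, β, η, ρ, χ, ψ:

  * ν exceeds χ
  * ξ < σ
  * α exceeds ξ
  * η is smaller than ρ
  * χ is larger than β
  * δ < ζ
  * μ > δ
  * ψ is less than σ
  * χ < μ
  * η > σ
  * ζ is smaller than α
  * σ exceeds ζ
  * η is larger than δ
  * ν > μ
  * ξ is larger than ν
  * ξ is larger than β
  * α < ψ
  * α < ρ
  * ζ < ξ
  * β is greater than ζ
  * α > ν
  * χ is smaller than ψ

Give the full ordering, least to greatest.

δ < ζ < β < χ < μ < ν < ξ < α < ψ < σ < η < ρ

Nothing is placed below δ, so it is least; from there δ < ζ; ζ < β; β < χ; χ < μ; μ < ν; ν < ξ; ξ < α; α < ψ; ψ < σ; σ < η; η < ρ, each given directly.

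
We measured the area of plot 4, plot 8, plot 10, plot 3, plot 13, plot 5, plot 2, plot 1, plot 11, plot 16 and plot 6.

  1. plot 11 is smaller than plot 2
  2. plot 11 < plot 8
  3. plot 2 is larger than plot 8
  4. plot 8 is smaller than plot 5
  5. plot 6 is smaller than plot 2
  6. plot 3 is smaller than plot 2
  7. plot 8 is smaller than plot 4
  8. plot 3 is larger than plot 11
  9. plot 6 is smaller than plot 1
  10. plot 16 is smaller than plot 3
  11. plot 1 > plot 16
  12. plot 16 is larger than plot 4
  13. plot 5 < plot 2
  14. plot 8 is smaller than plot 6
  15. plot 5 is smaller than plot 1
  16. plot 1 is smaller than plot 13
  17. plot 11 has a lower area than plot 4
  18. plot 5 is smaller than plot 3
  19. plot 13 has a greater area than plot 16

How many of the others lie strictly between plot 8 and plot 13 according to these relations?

The relations place plot 8 below plot 13. An element lies strictly between them when it is forced above plot 8 and also forced below plot 13.
Above plot 8: {plot 6, plot 4, plot 16, plot 5, plot 3, plot 2, plot 1}. Below plot 13: {plot 11, plot 6, plot 4, plot 16, plot 5, plot 1}.
Intersection: {plot 6, plot 4, plot 16, plot 5, plot 1} — 5.

5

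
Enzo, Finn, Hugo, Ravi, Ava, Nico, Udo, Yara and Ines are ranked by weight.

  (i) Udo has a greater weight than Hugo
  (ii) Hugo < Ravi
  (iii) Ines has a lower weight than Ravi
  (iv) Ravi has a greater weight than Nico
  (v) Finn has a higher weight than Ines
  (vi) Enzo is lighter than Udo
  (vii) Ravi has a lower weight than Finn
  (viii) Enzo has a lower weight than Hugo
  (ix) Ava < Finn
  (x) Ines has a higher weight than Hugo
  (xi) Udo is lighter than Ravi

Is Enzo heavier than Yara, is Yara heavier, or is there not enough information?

Following every chain through Enzo: above Enzo we get Hugo, Ines, Udo, Ravi, Finn.
Yara is not reached, and no chain runs the other way from Yara to Enzo.
So the given relations leave the order of Enzo and Yara undetermined.

undetermined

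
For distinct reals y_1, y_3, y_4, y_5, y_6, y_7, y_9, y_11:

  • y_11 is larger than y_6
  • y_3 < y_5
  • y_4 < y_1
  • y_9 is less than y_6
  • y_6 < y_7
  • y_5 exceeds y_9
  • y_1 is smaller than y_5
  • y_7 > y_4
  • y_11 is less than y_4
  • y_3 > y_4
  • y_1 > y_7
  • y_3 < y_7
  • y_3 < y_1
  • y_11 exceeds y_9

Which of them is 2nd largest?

y_1

Chaining the given pairs: y_9 < y_6 < y_11 < y_4 < y_3 < y_7 < y_1 < y_5.
The 2nd largest is y_1.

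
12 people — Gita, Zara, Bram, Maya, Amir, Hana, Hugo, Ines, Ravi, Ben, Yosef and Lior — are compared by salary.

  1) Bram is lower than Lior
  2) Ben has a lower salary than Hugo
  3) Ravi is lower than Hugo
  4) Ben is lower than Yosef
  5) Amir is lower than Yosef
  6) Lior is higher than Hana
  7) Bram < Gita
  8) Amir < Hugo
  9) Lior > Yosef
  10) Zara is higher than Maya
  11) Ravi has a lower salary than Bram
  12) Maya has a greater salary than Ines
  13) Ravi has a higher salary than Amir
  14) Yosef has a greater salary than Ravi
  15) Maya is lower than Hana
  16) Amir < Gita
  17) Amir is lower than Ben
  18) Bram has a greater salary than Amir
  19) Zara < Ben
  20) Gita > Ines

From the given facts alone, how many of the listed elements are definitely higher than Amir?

7

From Amir the given relations immediately reach Ravi, Bram, Ben, Hugo, Yosef, Gita.
From those, Lior — 7 in total.
Nothing else is reachable above Amir; 7 in all.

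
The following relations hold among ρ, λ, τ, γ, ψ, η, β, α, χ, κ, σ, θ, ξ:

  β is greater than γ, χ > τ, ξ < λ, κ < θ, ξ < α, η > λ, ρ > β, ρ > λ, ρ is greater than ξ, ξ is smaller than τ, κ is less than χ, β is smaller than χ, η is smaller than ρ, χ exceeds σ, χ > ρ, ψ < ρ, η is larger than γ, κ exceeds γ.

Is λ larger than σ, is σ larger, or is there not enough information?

undetermined

Following every chain through σ: above σ we get χ.
λ is not reached, and no chain runs the other way from λ to σ.
So the given relations leave the order of σ and λ undetermined.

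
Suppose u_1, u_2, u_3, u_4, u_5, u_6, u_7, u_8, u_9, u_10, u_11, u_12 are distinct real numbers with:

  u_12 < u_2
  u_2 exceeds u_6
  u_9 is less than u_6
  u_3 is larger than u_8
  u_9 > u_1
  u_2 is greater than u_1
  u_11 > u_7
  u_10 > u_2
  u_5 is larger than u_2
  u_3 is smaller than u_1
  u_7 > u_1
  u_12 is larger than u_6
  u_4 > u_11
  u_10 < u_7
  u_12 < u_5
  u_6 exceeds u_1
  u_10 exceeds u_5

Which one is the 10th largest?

Chaining the given pairs: u_8 < u_3 < u_1 < u_9 < u_6 < u_12 < u_2 < u_5 < u_10 < u_7 < u_11 < u_4.
Counting 10 from the largest end gives u_1.

u_1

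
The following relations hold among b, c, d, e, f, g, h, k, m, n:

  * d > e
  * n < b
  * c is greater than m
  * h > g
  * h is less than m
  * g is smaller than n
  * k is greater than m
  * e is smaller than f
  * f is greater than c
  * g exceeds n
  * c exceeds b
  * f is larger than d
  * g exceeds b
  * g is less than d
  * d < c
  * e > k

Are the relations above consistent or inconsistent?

inconsistent

Chaining the given relations yields n < b < g, so n < g. But one relation states g < n. These cannot both hold.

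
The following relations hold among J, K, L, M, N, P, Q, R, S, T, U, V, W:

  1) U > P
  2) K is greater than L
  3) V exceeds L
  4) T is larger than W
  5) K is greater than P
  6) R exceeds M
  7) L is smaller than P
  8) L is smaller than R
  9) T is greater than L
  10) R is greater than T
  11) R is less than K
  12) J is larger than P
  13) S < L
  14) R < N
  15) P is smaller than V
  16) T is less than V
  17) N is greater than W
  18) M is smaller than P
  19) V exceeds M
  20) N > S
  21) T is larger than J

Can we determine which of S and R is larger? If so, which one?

Chaining the given relations: S < L < P < J < T < R.
So R is larger.

R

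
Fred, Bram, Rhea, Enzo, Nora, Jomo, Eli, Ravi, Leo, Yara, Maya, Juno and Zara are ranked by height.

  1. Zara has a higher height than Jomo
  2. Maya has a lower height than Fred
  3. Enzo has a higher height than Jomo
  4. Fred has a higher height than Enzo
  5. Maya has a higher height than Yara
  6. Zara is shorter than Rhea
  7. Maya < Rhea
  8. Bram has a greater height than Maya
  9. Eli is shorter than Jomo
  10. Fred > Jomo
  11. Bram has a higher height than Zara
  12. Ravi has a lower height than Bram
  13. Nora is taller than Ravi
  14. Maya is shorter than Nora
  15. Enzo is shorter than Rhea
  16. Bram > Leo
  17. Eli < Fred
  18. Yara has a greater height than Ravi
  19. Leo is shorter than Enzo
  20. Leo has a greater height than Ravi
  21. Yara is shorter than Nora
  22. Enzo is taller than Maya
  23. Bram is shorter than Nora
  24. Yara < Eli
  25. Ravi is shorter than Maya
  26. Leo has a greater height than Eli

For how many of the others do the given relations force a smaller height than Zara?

4

From Zara the given relations immediately reach Jomo.
From those, Eli — 2 in total.
From those, Yara — 3 in total.
From those, Ravi — 4 in total.
Nothing else is reachable below Zara; 4 in all.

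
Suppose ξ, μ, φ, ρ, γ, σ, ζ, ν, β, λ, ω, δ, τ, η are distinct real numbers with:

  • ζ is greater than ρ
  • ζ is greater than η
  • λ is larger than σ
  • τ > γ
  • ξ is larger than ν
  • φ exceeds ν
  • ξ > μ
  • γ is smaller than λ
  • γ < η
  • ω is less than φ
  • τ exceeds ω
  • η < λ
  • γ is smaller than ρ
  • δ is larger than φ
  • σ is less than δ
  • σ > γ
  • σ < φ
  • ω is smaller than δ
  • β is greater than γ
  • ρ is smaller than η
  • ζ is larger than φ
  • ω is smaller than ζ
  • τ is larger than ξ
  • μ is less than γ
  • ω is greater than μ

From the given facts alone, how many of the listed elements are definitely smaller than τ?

5

The elements the relations force below τ are ν, μ, γ, ξ, ω — no chain reaches any other.
That is 5.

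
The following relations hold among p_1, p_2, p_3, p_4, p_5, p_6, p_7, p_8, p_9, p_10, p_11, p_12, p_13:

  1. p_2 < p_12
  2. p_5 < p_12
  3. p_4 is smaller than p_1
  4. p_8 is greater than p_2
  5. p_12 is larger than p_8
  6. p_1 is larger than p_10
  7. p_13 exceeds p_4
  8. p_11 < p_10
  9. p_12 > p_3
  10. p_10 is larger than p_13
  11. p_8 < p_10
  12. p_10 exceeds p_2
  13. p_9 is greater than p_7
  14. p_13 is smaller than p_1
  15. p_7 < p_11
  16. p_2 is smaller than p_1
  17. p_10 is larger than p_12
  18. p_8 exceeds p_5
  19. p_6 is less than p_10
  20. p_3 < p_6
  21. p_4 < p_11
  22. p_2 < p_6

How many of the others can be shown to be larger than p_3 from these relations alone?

4

The elements the relations force above p_3 are p_12, p_6, p_10, p_1 — no chain reaches any other.
That is 4.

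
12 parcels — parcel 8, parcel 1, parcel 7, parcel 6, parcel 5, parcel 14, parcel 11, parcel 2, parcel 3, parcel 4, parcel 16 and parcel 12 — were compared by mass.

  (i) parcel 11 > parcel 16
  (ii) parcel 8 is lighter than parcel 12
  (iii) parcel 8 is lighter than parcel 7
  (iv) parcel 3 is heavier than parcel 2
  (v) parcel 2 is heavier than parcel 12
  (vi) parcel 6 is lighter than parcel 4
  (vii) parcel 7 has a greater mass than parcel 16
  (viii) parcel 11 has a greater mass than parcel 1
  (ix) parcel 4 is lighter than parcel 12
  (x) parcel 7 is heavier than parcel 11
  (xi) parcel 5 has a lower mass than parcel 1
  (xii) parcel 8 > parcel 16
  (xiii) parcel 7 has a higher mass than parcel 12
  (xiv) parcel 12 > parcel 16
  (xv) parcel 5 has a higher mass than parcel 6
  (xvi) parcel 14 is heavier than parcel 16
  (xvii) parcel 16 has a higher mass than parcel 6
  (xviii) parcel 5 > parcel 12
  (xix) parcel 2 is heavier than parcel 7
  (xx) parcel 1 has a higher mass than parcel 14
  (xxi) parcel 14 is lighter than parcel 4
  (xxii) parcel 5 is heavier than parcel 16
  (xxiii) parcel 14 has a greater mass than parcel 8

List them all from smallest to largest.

The consecutive links are each given: parcel 6 < parcel 16; parcel 16 < parcel 8; parcel 8 < parcel 14; parcel 14 < parcel 4; parcel 4 < parcel 12; parcel 12 < parcel 5; parcel 5 < parcel 1; parcel 1 < parcel 11; parcel 11 < parcel 7; parcel 7 < parcel 2; parcel 2 < parcel 3.

parcel 6 < parcel 16 < parcel 8 < parcel 14 < parcel 4 < parcel 12 < parcel 5 < parcel 1 < parcel 11 < parcel 7 < parcel 2 < parcel 3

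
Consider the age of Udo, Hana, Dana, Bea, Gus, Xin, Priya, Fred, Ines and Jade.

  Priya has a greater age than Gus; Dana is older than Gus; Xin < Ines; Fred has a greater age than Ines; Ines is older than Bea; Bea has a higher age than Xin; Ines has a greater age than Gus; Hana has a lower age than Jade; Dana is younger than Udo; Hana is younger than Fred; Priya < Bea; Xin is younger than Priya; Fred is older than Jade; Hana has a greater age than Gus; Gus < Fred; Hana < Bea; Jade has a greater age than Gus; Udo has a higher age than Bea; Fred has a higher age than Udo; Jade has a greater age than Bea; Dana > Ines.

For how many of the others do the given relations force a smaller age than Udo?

The elements the relations force below Udo are Gus, Xin, Priya, Hana, Bea, Ines, Dana — no chain reaches any other.
That is 7.

7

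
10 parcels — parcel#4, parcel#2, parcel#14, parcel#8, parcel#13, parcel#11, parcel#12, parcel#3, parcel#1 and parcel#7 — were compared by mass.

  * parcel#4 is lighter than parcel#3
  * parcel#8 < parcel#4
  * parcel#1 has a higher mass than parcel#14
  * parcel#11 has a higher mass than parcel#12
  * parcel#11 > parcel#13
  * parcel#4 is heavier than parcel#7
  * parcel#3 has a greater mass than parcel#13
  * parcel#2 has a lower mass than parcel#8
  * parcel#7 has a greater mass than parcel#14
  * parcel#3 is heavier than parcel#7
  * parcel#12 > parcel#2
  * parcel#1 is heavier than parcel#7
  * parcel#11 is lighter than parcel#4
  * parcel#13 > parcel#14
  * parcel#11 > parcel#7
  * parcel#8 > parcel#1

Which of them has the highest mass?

parcel#3

Chaining downward from parcel#3: directly below it, parcel#13, parcel#7, parcel#4; then parcel#14, parcel#8, parcel#11; then parcel#2, parcel#12, parcel#1.
That covers every other element, and nothing is given above parcel#3, so parcel#3 is the highest mass.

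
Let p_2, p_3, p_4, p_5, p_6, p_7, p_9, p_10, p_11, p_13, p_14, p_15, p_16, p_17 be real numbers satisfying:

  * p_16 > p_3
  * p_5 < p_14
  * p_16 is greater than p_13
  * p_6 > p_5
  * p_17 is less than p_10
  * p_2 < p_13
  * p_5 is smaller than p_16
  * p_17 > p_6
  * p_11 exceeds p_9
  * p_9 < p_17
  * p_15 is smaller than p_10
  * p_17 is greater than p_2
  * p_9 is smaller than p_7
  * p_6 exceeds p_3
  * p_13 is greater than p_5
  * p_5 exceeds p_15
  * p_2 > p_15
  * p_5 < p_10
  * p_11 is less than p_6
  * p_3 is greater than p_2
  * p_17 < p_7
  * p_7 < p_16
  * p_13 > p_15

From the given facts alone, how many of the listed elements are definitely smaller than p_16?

The elements the relations force below p_16 are p_15, p_9, p_5, p_2, p_13, p_3, p_11, p_6, p_17, p_7 — no chain reaches any other.
That is 10.

10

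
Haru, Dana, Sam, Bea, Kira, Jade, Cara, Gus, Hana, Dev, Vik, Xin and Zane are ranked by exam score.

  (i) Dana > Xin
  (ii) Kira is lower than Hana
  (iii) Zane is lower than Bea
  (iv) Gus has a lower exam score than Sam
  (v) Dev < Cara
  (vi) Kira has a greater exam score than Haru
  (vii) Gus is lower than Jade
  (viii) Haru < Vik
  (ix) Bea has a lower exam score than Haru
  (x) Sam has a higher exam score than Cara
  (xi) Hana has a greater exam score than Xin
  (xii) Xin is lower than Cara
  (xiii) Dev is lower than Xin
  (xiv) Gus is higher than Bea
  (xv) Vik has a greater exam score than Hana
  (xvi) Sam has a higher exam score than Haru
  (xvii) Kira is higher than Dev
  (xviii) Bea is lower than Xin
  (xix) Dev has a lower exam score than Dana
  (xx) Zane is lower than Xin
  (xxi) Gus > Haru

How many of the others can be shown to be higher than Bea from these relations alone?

From Bea the given relations immediately reach Haru, Xin, Gus.
From those, Cara, Kira, Dana, Hana, Jade, Vik, Sam — 10 in total.
Nothing else is reachable above Bea; 10 in all.

10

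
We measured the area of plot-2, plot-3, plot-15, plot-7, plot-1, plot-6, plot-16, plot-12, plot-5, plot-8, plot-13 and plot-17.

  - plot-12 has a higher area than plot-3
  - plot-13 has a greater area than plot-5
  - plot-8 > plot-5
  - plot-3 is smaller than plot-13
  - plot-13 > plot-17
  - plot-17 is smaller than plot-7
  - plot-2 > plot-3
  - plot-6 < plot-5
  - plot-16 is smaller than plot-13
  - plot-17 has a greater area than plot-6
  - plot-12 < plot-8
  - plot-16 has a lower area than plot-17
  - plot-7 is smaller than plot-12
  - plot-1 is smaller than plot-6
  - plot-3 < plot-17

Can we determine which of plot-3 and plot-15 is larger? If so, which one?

undetermined

Following every chain through plot-3: above plot-3 we get plot-17, plot-7, plot-13, plot-12, plot-2, plot-8.
plot-15 is not reached, and no chain runs the other way from plot-15 to plot-3.
So the given relations leave the order of plot-3 and plot-15 undetermined.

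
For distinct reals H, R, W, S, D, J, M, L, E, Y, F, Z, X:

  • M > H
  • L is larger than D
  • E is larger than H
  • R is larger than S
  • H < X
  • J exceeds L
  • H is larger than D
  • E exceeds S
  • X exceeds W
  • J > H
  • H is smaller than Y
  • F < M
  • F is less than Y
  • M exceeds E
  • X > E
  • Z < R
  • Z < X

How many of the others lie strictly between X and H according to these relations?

Chaining upward from H reaches: E, J, M, Y.
Chaining downward from X reaches: D, Z, S, W, E.
Strictly between H and X are those in both lists: E — 1 element.

1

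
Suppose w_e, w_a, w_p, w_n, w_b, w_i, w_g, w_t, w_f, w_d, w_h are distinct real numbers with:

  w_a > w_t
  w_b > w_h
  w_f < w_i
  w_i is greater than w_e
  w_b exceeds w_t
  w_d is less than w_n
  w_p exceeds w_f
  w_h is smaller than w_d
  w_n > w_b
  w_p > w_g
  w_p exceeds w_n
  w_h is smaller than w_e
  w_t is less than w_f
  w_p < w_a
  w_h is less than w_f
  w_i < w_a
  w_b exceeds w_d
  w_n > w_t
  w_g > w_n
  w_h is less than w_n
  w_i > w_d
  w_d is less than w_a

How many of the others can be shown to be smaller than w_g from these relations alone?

5

Directly below w_g: w_n.
One step further: w_h, w_t, w_d, w_b (5 so far).
No other element is forced below w_g by the given relations, so the count is 5.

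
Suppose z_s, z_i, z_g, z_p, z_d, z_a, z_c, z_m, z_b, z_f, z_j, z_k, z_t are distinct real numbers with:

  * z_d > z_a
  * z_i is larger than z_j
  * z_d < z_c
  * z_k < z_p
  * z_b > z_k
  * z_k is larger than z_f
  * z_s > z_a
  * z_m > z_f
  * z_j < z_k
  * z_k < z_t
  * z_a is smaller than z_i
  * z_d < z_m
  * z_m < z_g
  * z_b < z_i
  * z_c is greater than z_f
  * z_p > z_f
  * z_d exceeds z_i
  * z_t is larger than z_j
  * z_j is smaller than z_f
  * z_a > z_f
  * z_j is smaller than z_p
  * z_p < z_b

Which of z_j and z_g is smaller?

z_j < z_f and z_f < z_k give z_j < z_k.
Then z_k < z_p extends the chain to z_p.
Then z_p < z_b extends the chain to z_b.
With z_b < z_i: z_j < z_f < z_k < z_p < z_b < z_i.
Then z_i < z_d extends the chain to z_d.
Then z_d < z_m extends the chain to z_m.
With z_m < z_g: z_j < z_f < z_k < z_p < z_b < z_i < z_d < z_m < z_g.
So z_j < z_g; z_j is the smaller of the two.

z_j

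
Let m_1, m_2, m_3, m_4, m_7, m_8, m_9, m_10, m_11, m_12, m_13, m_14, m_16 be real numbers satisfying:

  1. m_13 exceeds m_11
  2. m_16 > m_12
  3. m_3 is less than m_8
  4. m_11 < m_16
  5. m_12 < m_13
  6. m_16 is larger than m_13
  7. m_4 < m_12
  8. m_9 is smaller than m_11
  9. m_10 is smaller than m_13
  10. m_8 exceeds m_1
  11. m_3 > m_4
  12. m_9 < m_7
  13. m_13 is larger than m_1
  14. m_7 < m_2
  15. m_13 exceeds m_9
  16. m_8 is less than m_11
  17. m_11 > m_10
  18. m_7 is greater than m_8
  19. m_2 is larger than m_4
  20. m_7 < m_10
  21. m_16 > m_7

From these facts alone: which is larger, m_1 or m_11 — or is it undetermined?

m_11

The relevant relations are m_1 < m_8; m_8 < m_7; m_7 < m_10; m_10 < m_11.
Chaining these gives m_1 < m_8 < m_7 < m_10 < m_11.
So m_11 is larger.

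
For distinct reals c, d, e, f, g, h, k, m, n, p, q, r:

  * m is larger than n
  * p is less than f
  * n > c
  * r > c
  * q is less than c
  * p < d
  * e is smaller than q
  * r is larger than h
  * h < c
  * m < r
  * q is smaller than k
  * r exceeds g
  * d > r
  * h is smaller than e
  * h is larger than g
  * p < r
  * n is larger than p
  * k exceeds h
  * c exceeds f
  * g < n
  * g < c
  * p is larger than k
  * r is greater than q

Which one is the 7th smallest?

f

Chaining the given pairs: g < h < e < q < k < p < f < c < n < m < r < d.
The 7th smallest is f.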